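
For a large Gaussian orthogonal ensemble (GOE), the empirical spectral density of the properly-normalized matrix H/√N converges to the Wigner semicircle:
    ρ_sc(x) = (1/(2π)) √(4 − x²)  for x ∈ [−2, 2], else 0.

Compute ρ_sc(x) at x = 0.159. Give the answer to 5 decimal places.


ρ_sc(x) = (1/(2π)) √(4 − x²). With x = 0.159:
  4 − x² = 4 − (0.159)² = 4 − 0.025281 = 3.974719.
  √(4 − x²) = 1.993670.
  1/(2π) = 0.159155.
  ρ_sc(0.159) = 0.159155 · 1.993670 = 0.317302.

Rounded to 5 decimal places: ρ_sc(0.159) ≈ 0.31730.


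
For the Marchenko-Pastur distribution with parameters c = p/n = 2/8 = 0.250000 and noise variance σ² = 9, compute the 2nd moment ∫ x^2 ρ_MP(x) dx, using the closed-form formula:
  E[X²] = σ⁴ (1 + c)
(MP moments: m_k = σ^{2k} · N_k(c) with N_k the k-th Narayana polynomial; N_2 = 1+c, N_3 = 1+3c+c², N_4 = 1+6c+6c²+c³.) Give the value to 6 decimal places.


E[X²] = σ⁴ (1 + c) (second MP moment). With σ² = 9 (so σ⁴ = 81) and c = 2/8 = 0.250000: E[X²] = 81 · (1 + 0.250000) = 81 · 1.250000.

So E[X^2] = 101.250000.


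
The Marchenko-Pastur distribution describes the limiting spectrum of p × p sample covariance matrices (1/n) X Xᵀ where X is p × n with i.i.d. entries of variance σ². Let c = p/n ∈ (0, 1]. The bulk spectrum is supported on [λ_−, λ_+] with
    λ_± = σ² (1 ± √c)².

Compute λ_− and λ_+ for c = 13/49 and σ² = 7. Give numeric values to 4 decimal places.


c = 13/49 = 0.265306; √c = 0.515079.
λ_− = σ² (1 − √c)² = 7 · (1 − 0.515079)² = 7 · (0.484921)² = 1.646040.
λ_+ = σ² (1 + √c)² = 7 · (1 + 0.515079)² = 7 · (1.515079)² = 16.068245.

Rounded to 4 decimal places: λ_− ≈ 1.6460, λ_+ ≈ 16.0682.


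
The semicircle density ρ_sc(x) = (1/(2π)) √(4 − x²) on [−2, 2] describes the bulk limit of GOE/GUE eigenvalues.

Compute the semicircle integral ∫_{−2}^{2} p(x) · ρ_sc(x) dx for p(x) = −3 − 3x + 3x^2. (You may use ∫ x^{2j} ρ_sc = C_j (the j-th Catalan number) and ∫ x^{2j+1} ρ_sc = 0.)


Write p(x) = Σ a_i x^i, split into monomials and integrate each against ρ_sc separately.
Using ∫ x^{2j} ρ_sc = C_j = (1/(j+1)) C(2j, j) (Catalan numbers) and ∫ x^{2j+1} ρ_sc = 0 (odd monomials vanish by symmetry):
  i = 0 (even): a_0 · C_{0} = -3 · 1 = -3
  i = 1 (odd): ∫ x^1 ρ_sc = 0 (vanishes)
  i = 2 (even): a_2 · C_{1} = 3 · 1 = 3

Summing the contributions: ∫_{−2}^{2} p(x) ρ_sc(x) dx = (-3) + 3 = 0.


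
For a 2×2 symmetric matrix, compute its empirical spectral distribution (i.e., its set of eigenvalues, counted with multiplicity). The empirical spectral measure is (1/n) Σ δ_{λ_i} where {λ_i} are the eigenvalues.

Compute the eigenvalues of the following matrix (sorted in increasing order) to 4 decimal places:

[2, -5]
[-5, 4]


Since M is real symmetric, both eigenvalues are real; they are the roots of det(λI − M) = λ² − (tr M) λ + det M.
tr M = 2 + 4 = 6.
det M = 2·4 − (-5)² = 8 − 25 = -17.
Characteristic polynomial: λ² − 6λ − 17 = 0.
Discriminant Δ = (tr M)² − 4·det M = 36 − (-68) = 104; √Δ = 10.198039.
λ = (tr M ± √Δ)/2 = (6 ± 10.198039)/2, giving (tr M − √Δ)/2 = -2.0990 and (tr M + √Δ)/2 = 8.0990.

Eigenvalues sorted in increasing order: [-2.0990, 8.0990].


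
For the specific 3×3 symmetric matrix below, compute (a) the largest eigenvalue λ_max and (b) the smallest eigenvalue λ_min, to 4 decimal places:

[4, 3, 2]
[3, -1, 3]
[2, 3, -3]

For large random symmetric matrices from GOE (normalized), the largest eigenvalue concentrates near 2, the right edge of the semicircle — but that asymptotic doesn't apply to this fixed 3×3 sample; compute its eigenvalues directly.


Since M is real symmetric, all three eigenvalues are real; they are the roots of det(λI − M) = λ³ − (tr M) λ² + s λ − det M, where s is the sum of the principal 2×2 minors.
tr M = 4 + (-1) + (-3) = 0.
s = (4·(-1) − 3²) + (4·(-3) − 2²) + ((-1)·(-3) − 3²) = -13 + (-16) + (-6) = -35.
det M (expand along row 1) = 4·(-6) − 3·(-15) + 2·11 = 43.
Characteristic polynomial: λ³ − 35λ − 43 = 0.
Substitute λ = y + (tr M)/3 = y + 0.000000 to remove the quadratic term: y³ + p·y + q = 0 with p = s − (tr M)²/3 = -35.000000 and q = −2(tr M)³/27 + (tr M)·s/3 − det M = -43.000000.
Three real roots ⇒ use the trigonometric (Viète) form: r = 2√(−p/3) = 6.831301, φ = arccos(3q/(p·r)) = arccos(0.539533) = 1.000914 rad.
y_k = r·cos(φ/3 − 2πk/3) for k = 0, 1, 2 gives y = 6.454604, -1.289890, -5.164714.
λ_k = y_k + 0.000000 gives λ = 6.4546, -1.2899, -5.1647 (check: the sum is 0.0000 = tr M).

Hence λ_max = 6.4546 and λ_min = -5.1647.


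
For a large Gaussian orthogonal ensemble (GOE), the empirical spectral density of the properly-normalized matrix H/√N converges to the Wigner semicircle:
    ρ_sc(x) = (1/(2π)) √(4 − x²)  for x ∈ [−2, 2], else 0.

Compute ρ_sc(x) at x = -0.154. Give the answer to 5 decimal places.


ρ_sc(x) = (1/(2π)) √(4 − x²). With x = -0.154:
  4 − x² = 4 − (-0.154)² = 4 − 0.023716 = 3.976284.
  √(4 − x²) = 1.994062.
  1/(2π) = 0.159155.
  ρ_sc(-0.154) = 0.159155 · 1.994062 = 0.317365.

Rounded to 5 decimal places: ρ_sc(-0.154) ≈ 0.31736.


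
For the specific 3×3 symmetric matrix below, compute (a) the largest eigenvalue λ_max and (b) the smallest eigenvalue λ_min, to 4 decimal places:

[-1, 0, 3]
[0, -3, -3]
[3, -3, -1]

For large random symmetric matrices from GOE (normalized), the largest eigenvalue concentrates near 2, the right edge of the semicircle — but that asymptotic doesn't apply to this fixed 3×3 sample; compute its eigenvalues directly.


Since M is real symmetric, all three eigenvalues are real; they are the roots of det(λI − M) = λ³ − (tr M) λ² + s λ − det M, where s is the sum of the principal 2×2 minors.
tr M = -1 + (-3) + (-1) = -5.
s = ((-1)·(-3) − 0²) + ((-1)·(-1) − 3²) + ((-3)·(-1) − (-3)²) = 3 + (-8) + (-6) = -11.
det M (expand along row 1) = (-1)·(-6) − 0·9 + 3·9 = 33.
Characteristic polynomial: λ³ + 5λ² − 11λ − 33 = 0.
Substitute λ = y + (tr M)/3 = y − 1.666667 to remove the quadratic term: y³ + p·y + q = 0 with p = s − (tr M)²/3 = -19.333333 and q = −2(tr M)³/27 + (tr M)·s/3 − det M = -5.407407.
Three real roots ⇒ use the trigonometric (Viète) form: r = 2√(−p/3) = 5.077182, φ = arccos(3q/(p·r)) = arccos(0.165265) = 1.404770 rad.
y_k = r·cos(φ/3 − 2πk/3) for k = 0, 1, 2 gives y = 4.530657, -0.280839, -4.249817.
λ_k = y_k − 1.666667 gives λ = 2.8640, -1.9475, -5.9165 (check: the sum is -5.0000 = tr M).

Hence λ_max = 2.8640 and λ_min = -5.9165.


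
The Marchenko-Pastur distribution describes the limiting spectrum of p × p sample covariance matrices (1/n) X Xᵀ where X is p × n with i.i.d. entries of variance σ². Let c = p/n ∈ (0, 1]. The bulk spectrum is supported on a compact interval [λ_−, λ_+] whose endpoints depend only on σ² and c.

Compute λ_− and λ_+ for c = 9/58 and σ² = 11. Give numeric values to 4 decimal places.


c = 9/58 = 0.155172; √c = 0.393919.
λ_− = σ² (1 − √c)² = 11 · (1 − 0.393919)² = 11 · (0.606081)² = 4.040672.
λ_+ = σ² (1 + √c)² = 11 · (1 + 0.393919)² = 11 · (1.393919)² = 21.373121.

Rounded to 4 decimal places: λ_− ≈ 4.0407, λ_+ ≈ 21.3731.


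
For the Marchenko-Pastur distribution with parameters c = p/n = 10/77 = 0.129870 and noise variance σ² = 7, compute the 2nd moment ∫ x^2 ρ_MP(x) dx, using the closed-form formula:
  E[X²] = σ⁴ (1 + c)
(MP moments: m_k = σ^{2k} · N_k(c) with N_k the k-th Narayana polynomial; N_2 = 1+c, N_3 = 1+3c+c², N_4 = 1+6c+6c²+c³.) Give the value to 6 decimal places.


E[X²] = σ⁴ (1 + c) (second MP moment). With σ² = 7 (so σ⁴ = 49) and c = 10/77 = 0.129870: E[X²] = 49 · (1 + 0.129870) = 49 · 1.129870.

So E[X^2] = 55.363636.


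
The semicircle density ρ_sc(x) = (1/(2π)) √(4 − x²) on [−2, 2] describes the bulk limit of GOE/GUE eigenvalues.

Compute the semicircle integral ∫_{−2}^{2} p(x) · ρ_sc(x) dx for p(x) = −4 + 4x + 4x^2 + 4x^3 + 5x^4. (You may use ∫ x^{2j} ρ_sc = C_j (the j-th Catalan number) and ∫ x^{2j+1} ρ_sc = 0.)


Write p(x) = Σ a_i x^i, split into monomials and integrate each against ρ_sc separately.
Using ∫ x^{2j} ρ_sc = C_j = (1/(j+1)) C(2j, j) (Catalan numbers) and ∫ x^{2j+1} ρ_sc = 0 (odd monomials vanish by symmetry):
  i = 0 (even): a_0 · C_{0} = -4 · 1 = -4
  i = 1 (odd): ∫ x^1 ρ_sc = 0 (vanishes)
  i = 2 (even): a_2 · C_{1} = 4 · 1 = 4
  i = 3 (odd): ∫ x^3 ρ_sc = 0 (vanishes)
  i = 4 (even): a_4 · C_{2} = 5 · 2 = 10

Summing the contributions: ∫_{−2}^{2} p(x) ρ_sc(x) dx = (-4) + 4 + 10 = 10.


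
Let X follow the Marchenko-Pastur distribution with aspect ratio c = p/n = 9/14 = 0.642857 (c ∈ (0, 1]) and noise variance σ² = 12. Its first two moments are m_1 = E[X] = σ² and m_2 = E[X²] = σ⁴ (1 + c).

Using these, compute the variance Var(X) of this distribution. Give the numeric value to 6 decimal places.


m_1 = E[X] = σ² = 12, so m_1² = 144.
m_2 = E[X²] = σ⁴ (1 + c) = 144 · (1 + 0.642857) = 144 · 1.642857 = 236.571429.
(Note m_2 − m_1² simplifies to c · σ⁴ = 0.642857 · 144.)

Var(X) = m_2 − m_1² = 236.571429 − 144 = 92.571429.


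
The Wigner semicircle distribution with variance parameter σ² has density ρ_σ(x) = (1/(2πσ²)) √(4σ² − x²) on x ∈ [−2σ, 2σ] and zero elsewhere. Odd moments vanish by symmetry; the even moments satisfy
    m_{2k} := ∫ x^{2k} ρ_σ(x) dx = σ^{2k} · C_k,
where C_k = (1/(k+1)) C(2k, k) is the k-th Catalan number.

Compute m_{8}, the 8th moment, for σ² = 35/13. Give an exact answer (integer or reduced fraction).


By the scaled semicircle moment identity, m_{2k} = σ^{2k} · C_k with k = 4.
C_4 = (1/(k+1)) · C(2k, k) = (1/5) · C(8, 4) = (1/5) · 70 = 14.
σ^{2k} = (σ²)^k = (35/13)^4 = 1500625/28561.

Therefore m_{8} = σ^{8} · C_4 = (1500625/28561) · 14 = 21008750/28561.


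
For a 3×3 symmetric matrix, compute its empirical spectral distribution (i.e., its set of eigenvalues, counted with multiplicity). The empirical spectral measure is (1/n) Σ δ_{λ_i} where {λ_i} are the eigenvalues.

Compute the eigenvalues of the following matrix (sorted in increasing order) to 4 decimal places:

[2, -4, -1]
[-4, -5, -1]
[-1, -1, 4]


Since M is real symmetric, all three eigenvalues are real; they are the roots of det(λI − M) = λ³ − (tr M) λ² + s λ − det M, where s is the sum of the principal 2×2 minors.
tr M = 2 + (-5) + 4 = 1.
s = (2·(-5) − (-4)²) + (2·4 − (-1)²) + ((-5)·4 − (-1)²) = -26 + 7 + (-21) = -40.
det M (expand along row 1) = 2·(-21) − (-4)·(-17) + (-1)·(-1) = -109.
Characteristic polynomial: λ³ − λ² − 40λ + 109 = 0.
Substitute λ = y + (tr M)/3 = y + 0.333333 to remove the quadratic term: y³ + p·y + q = 0 with p = s − (tr M)²/3 = -40.333333 and q = −2(tr M)³/27 + (tr M)·s/3 − det M = 95.592593.
Three real roots ⇒ use the trigonometric (Viète) form: r = 2√(−p/3) = 7.333333, φ = arccos(3q/(p·r)) = arccos(-0.969572) = 2.894272 rad.
y_k = r·cos(φ/3 − 2πk/3) for k = 0, 1, 2 gives y = 4.177187, 3.131240, -7.308427.
λ_k = y_k + 0.333333 gives λ = 4.5105, 3.4646, -6.9751 (check: the sum is 1.0000 = tr M).

Eigenvalues sorted in increasing order: [-6.9751, 3.4646, 4.5105].


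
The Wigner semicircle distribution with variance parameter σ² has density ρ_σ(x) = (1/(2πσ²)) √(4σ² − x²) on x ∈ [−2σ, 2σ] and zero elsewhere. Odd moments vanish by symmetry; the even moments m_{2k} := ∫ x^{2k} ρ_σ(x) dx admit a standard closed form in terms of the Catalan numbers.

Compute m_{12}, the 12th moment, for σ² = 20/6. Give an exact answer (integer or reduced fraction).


By the scaled semicircle moment identity, m_{2k} = σ^{2k} · C_k with k = 6.
C_6 = (1/(k+1)) · C(2k, k) = (1/7) · C(12, 6) = (1/7) · 924 = 132.
σ^{2k} = (σ²)^k = (20/6)^6 = 1000000/729.

Therefore m_{12} = σ^{12} · C_6 = (1000000/729) · 132 = 44000000/243.


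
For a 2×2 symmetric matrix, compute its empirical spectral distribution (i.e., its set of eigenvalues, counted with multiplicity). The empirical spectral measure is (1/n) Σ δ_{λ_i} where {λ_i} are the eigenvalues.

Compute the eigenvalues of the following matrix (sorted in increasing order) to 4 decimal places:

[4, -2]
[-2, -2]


Since M is real symmetric, both eigenvalues are real; they are the roots of det(λI − M) = λ² − (tr M) λ + det M.
tr M = 4 + (-2) = 2.
det M = 4·(-2) − (-2)² = -8 − 4 = -12.
Characteristic polynomial: λ² − 2λ − 12 = 0.
Discriminant Δ = (tr M)² − 4·det M = 4 − (-48) = 52; √Δ = 7.211103.
λ = (tr M ± √Δ)/2 = (2 ± 7.211103)/2, giving (tr M − √Δ)/2 = -2.6056 and (tr M + √Δ)/2 = 4.6056.

Eigenvalues sorted in increasing order: [-2.6056, 4.6056].


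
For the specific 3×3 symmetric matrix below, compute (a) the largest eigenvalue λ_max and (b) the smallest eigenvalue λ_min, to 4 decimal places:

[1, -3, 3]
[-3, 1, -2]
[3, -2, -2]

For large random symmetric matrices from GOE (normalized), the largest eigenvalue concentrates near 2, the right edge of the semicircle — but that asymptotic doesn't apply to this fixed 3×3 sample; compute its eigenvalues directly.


Since M is real symmetric, all three eigenvalues are real; they are the roots of det(λI − M) = λ³ − (tr M) λ² + s λ − det M, where s is the sum of the principal 2×2 minors.
tr M = 1 + 1 + (-2) = 0.
s = (1·1 − (-3)²) + (1·(-2) − 3²) + (1·(-2) − (-2)²) = -8 + (-11) + (-6) = -25.
det M (expand along row 1) = 1·(-6) − (-3)·12 + 3·3 = 39.
Characteristic polynomial: λ³ − 25λ − 39 = 0.
Substitute λ = y + (tr M)/3 = y + 0.000000 to remove the quadratic term: y³ + p·y + q = 0 with p = s − (tr M)²/3 = -25.000000 and q = −2(tr M)³/27 + (tr M)·s/3 − det M = -39.000000.
Three real roots ⇒ use the trigonometric (Viète) form: r = 2√(−p/3) = 5.773503, φ = arccos(3q/(p·r)) = arccos(0.810600) = 0.625621 rad.
y_k = r·cos(φ/3 − 2πk/3) for k = 0, 1, 2 gives y = 5.648415, -1.789048, -3.859367.
λ_k = y_k + 0.000000 gives λ = 5.6484, -1.7890, -3.8594 (check: the sum is 0.0000 = tr M).

Hence λ_max = 5.6484 and λ_min = -3.8594.


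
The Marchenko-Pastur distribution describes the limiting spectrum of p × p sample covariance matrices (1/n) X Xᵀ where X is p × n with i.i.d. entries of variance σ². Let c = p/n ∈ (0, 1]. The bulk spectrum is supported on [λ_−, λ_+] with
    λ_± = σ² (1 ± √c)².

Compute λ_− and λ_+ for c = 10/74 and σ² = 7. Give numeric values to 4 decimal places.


c = 10/74 = 0.135135; √c = 0.367607.
λ_− = σ² (1 − √c)² = 7 · (1 − 0.367607)² = 7 · (0.632393)² = 2.799444.
λ_+ = σ² (1 + √c)² = 7 · (1 + 0.367607)² = 7 · (1.367607)² = 13.092448.

Rounded to 4 decimal places: λ_− ≈ 2.7994, λ_+ ≈ 13.0924.


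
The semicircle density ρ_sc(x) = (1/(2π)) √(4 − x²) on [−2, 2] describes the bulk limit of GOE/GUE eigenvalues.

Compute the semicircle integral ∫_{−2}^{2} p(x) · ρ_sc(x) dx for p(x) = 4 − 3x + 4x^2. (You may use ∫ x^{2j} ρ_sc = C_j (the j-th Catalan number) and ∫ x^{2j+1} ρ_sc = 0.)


Write p(x) = Σ a_i x^i, split into monomials and integrate each against ρ_sc separately.
Using ∫ x^{2j} ρ_sc = C_j = (1/(j+1)) C(2j, j) (Catalan numbers) and ∫ x^{2j+1} ρ_sc = 0 (odd monomials vanish by symmetry):
  i = 0 (even): a_0 · C_{0} = 4 · 1 = 4
  i = 1 (odd): ∫ x^1 ρ_sc = 0 (vanishes)
  i = 2 (even): a_2 · C_{1} = 4 · 1 = 4

Summing the contributions: ∫_{−2}^{2} p(x) ρ_sc(x) dx = 4 + 4 = 8.


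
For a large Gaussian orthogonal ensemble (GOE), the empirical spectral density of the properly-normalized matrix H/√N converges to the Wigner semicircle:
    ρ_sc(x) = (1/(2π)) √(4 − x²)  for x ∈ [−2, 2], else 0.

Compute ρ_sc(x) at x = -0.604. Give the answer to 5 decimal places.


ρ_sc(x) = (1/(2π)) √(4 − x²). With x = -0.604:
  4 − x² = 4 − (-0.604)² = 4 − 0.364816 = 3.635184.
  √(4 − x²) = 1.906616.
  1/(2π) = 0.159155.
  ρ_sc(-0.604) = 0.159155 · 1.906616 = 0.303447.

Rounded to 5 decimal places: ρ_sc(-0.604) ≈ 0.30345.


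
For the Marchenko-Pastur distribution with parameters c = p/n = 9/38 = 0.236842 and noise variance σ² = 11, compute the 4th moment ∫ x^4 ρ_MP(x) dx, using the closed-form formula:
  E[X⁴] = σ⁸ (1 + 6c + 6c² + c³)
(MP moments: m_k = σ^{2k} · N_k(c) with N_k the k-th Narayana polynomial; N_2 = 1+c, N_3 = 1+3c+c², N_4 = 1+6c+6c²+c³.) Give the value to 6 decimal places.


E[X⁴] = σ⁸ (1 + 6c + 6c² + c³) (fourth MP moment). With σ² = 11 (so σ⁸ = 14641) and c = 9/38 = 0.236842: E[X⁴] = 14641 · (1 + 6·0.236842 + 6·(0.236842)² + (0.236842)³) = 14641 · 2.770903.

So E[X^4] = 40568.793647.


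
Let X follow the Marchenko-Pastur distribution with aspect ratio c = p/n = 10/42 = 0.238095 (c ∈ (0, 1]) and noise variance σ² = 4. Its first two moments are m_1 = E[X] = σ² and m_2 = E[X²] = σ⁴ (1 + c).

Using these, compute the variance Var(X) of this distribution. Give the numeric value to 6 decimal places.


m_1 = E[X] = σ² = 4, so m_1² = 16.
m_2 = E[X²] = σ⁴ (1 + c) = 16 · (1 + 0.238095) = 16 · 1.238095 = 19.809524.
(Note m_2 − m_1² simplifies to c · σ⁴ = 0.238095 · 16.)

Var(X) = m_2 − m_1² = 19.809524 − 16 = 3.809524.


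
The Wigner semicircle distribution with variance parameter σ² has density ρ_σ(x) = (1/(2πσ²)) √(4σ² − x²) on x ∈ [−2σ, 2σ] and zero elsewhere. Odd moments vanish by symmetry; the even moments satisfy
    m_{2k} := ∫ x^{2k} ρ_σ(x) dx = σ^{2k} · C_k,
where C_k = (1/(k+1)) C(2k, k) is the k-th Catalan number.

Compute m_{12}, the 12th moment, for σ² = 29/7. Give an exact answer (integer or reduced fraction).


By the scaled semicircle moment identity, m_{2k} = σ^{2k} · C_k with k = 6.
C_6 = (1/(k+1)) · C(2k, k) = (1/7) · C(12, 6) = (1/7) · 924 = 132.
σ^{2k} = (σ²)^k = (29/7)^6 = 594823321/117649.

Therefore m_{12} = σ^{12} · C_6 = (594823321/117649) · 132 = 78516678372/117649.


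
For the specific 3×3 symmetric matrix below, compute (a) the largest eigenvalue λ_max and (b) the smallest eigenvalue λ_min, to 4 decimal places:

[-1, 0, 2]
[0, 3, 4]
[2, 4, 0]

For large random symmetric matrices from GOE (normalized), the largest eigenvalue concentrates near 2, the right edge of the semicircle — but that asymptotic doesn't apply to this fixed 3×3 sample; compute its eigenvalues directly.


Since M is real symmetric, all three eigenvalues are real; they are the roots of det(λI − M) = λ³ − (tr M) λ² + s λ − det M, where s is the sum of the principal 2×2 minors.
tr M = -1 + 3 + 0 = 2.
s = ((-1)·3 − 0²) + ((-1)·0 − 2²) + (3·0 − 4²) = -3 + (-4) + (-16) = -23.
det M (expand along row 1) = (-1)·(-16) − 0·(-8) + 2·(-6) = 4.
Characteristic polynomial: λ³ − 2λ² − 23λ − 4 = 0.
Substitute λ = y + (tr M)/3 = y + 0.666667 to remove the quadratic term: y³ + p·y + q = 0 with p = s − (tr M)²/3 = -24.333333 and q = −2(tr M)³/27 + (tr M)·s/3 − det M = -19.925926.
Three real roots ⇒ use the trigonometric (Viète) form: r = 2√(−p/3) = 5.696002, φ = arccos(3q/(p·r)) = arccos(0.431289) = 1.124876 rad.
y_k = r·cos(φ/3 − 2πk/3) for k = 0, 1, 2 gives y = 5.300260, -0.843541, -4.456719.
λ_k = y_k + 0.666667 gives λ = 5.9669, -0.1769, -3.7901 (check: the sum is 2.0000 = tr M).

Hence λ_max = 5.9669 and λ_min = -3.7901.


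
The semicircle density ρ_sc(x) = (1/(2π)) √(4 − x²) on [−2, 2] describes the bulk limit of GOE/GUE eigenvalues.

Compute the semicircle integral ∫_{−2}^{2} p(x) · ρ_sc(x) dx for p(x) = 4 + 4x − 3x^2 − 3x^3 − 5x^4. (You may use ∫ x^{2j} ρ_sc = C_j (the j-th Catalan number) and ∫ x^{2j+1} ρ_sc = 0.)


Write p(x) = Σ a_i x^i, split into monomials and integrate each against ρ_sc separately.
Using ∫ x^{2j} ρ_sc = C_j = (1/(j+1)) C(2j, j) (Catalan numbers) and ∫ x^{2j+1} ρ_sc = 0 (odd monomials vanish by symmetry):
  i = 0 (even): a_0 · C_{0} = 4 · 1 = 4
  i = 1 (odd): ∫ x^1 ρ_sc = 0 (vanishes)
  i = 2 (even): a_2 · C_{1} = -3 · 1 = -3
  i = 3 (odd): ∫ x^3 ρ_sc = 0 (vanishes)
  i = 4 (even): a_4 · C_{2} = -5 · 2 = -10

Summing the contributions: ∫_{−2}^{2} p(x) ρ_sc(x) dx = 4 + (-3) + (-10) = -9.


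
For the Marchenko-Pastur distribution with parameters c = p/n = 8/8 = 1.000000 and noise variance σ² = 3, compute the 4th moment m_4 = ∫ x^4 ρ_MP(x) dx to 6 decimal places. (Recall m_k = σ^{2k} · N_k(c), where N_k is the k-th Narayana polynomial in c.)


E[X⁴] = σ⁸ (1 + 6c + 6c² + c³) (fourth MP moment). With σ² = 3 (so σ⁸ = 81) and c = 8/8 = 1.000000: E[X⁴] = 81 · (1 + 6·1.000000 + 6·(1.000000)² + (1.000000)³) = 81 · 14.000000.

So E[X^4] = 1134.000000.


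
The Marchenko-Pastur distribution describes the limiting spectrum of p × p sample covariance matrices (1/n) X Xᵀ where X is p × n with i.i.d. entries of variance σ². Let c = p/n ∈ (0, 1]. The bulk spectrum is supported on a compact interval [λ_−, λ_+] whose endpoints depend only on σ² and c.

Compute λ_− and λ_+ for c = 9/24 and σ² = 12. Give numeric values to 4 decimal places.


c = 9/24 = 0.375000; √c = 0.612372.
λ_− = σ² (1 − √c)² = 12 · (1 − 0.612372)² = 12 · (0.387628)² = 1.803062.
λ_+ = σ² (1 + √c)² = 12 · (1 + 0.612372)² = 12 · (1.612372)² = 31.196938.

Rounded to 4 decimal places: λ_− ≈ 1.8031, λ_+ ≈ 31.1969.


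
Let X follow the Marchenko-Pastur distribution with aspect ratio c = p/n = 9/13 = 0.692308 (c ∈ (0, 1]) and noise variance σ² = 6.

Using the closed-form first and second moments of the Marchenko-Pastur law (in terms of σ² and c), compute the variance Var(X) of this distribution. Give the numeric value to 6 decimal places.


Recall the MP moments m_1 = E[X] = σ² and m_2 = E[X²] = σ⁴ (1 + c).
m_1 = E[X] = σ² = 6, so m_1² = 36.
m_2 = E[X²] = σ⁴ (1 + c) = 36 · (1 + 0.692308) = 36 · 1.692308 = 60.923077.
(Note m_2 − m_1² simplifies to c · σ⁴ = 0.692308 · 36.)

Var(X) = m_2 − m_1² = 60.923077 − 36 = 24.923077.


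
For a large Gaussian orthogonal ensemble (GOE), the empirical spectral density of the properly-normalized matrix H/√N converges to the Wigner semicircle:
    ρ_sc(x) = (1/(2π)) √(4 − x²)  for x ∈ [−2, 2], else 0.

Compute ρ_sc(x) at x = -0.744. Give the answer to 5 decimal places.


ρ_sc(x) = (1/(2π)) √(4 − x²). With x = -0.744:
  4 − x² = 4 − (-0.744)² = 4 − 0.553536 = 3.446464.
  √(4 − x²) = 1.856465.
  1/(2π) = 0.159155.
  ρ_sc(-0.744) = 0.159155 · 1.856465 = 0.295466.

Rounded to 5 decimal places: ρ_sc(-0.744) ≈ 0.29547.


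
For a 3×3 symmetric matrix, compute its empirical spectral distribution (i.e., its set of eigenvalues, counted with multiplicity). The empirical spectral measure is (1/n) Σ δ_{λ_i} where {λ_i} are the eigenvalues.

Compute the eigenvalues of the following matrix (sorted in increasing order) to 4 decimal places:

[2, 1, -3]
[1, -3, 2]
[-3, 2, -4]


Since M is real symmetric, all three eigenvalues are real; they are the roots of det(λI − M) = λ³ − (tr M) λ² + s λ − det M, where s is the sum of the principal 2×2 minors.
tr M = 2 + (-3) + (-4) = -5.
s = (2·(-3) − 1²) + (2·(-4) − (-3)²) + ((-3)·(-4) − 2²) = -7 + (-17) + 8 = -16.
det M (expand along row 1) = 2·8 − 1·2 + (-3)·(-7) = 35.
Characteristic polynomial: λ³ + 5λ² − 16λ − 35 = 0.
Substitute λ = y + (tr M)/3 = y − 1.666667 to remove the quadratic term: y³ + p·y + q = 0 with p = s − (tr M)²/3 = -24.333333 and q = −2(tr M)³/27 + (tr M)·s/3 − det M = 0.925926.
Three real roots ⇒ use the trigonometric (Viète) form: r = 2√(−p/3) = 5.696002, φ = arccos(3q/(p·r)) = arccos(-0.020041) = 1.590839 rad.
y_k = r·cos(φ/3 − 2πk/3) for k = 0, 1, 2 gives y = 4.913746, 0.038054, -4.951800.
λ_k = y_k − 1.666667 gives λ = 3.2471, -1.6286, -6.6185 (check: the sum is -5.0000 = tr M).

Eigenvalues sorted in increasing order: [-6.6185, -1.6286, 3.2471].


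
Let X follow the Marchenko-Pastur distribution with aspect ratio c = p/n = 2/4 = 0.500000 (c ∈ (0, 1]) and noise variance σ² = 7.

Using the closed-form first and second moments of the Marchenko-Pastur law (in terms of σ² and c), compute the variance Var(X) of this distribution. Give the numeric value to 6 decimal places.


Recall the MP moments m_1 = E[X] = σ² and m_2 = E[X²] = σ⁴ (1 + c).
m_1 = E[X] = σ² = 7, so m_1² = 49.
m_2 = E[X²] = σ⁴ (1 + c) = 49 · (1 + 0.500000) = 49 · 1.500000 = 73.500000.
(Note m_2 − m_1² simplifies to c · σ⁴ = 0.500000 · 49.)

Var(X) = m_2 − m_1² = 73.500000 − 49 = 24.500000.


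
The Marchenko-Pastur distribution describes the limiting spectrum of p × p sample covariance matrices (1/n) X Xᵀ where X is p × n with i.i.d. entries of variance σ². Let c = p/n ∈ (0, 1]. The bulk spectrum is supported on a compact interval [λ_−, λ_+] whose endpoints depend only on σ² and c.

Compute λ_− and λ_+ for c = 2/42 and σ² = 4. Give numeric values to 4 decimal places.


c = 2/42 = 0.047619; √c = 0.218218.
λ_− = σ² (1 − √c)² = 4 · (1 − 0.218218)² = 4 · (0.781782)² = 2.444733.
λ_+ = σ² (1 + √c)² = 4 · (1 + 0.218218)² = 4 · (1.218218)² = 5.936219.

Rounded to 4 decimal places: λ_− ≈ 2.4447, λ_+ ≈ 5.9362.


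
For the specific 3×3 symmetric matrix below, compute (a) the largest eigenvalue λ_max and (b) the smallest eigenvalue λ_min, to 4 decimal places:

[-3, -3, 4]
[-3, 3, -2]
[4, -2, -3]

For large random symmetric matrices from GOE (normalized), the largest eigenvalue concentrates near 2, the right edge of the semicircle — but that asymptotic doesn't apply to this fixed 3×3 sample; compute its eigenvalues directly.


Since M is real symmetric, all three eigenvalues are real; they are the roots of det(λI − M) = λ³ − (tr M) λ² + s λ − det M, where s is the sum of the principal 2×2 minors.
tr M = -3 + 3 + (-3) = -3.
s = ((-3)·3 − (-3)²) + ((-3)·(-3) − 4²) + (3·(-3) − (-2)²) = -18 + (-7) + (-13) = -38.
det M (expand along row 1) = (-3)·(-13) − (-3)·17 + 4·(-6) = 66.
Characteristic polynomial: λ³ + 3λ² − 38λ − 66 = 0.
Substitute λ = y + (tr M)/3 = y − 1.000000 to remove the quadratic term: y³ + p·y + q = 0 with p = s − (tr M)²/3 = -41.000000 and q = −2(tr M)³/27 + (tr M)·s/3 − det M = -26.000000.
Three real roots ⇒ use the trigonometric (Viète) form: r = 2√(−p/3) = 7.393691, φ = arccos(3q/(p·r)) = arccos(0.257306) = 1.310563 rad.
y_k = r·cos(φ/3 − 2πk/3) for k = 0, 1, 2 gives y = 6.699327, -0.640557, -6.058771.
λ_k = y_k − 1.000000 gives λ = 5.6993, -1.6406, -7.0588 (check: the sum is -3.0000 = tr M).

Hence λ_max = 5.6993 and λ_min = -7.0588.


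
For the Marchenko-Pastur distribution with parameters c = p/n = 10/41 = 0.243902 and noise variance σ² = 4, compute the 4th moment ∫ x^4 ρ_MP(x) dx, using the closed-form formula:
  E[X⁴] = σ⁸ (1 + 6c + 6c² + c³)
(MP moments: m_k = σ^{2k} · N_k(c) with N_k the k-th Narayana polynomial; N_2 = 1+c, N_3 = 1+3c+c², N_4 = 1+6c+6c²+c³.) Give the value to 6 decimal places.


E[X⁴] = σ⁸ (1 + 6c + 6c² + c³) (fourth MP moment). With σ² = 4 (so σ⁸ = 256) and c = 10/41 = 0.243902: E[X⁴] = 256 · (1 + 6·0.243902 + 6·(0.243902)² + (0.243902)³) = 256 · 2.834854.

So E[X^4] = 725.722726.


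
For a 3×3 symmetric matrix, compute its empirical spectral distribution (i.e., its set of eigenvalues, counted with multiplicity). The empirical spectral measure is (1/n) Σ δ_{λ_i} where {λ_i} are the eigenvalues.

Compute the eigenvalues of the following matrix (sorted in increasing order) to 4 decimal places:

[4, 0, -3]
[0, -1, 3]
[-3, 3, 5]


Since M is real symmetric, all three eigenvalues are real; they are the roots of det(λI − M) = λ³ − (tr M) λ² + s λ − det M, where s is the sum of the principal 2×2 minors.
tr M = 4 + (-1) + 5 = 8.
s = (4·(-1) − 0²) + (4·5 − (-3)²) + ((-1)·5 − 3²) = -4 + 11 + (-14) = -7.
det M (expand along row 1) = 4·(-14) − 0·9 + (-3)·(-3) = -47.
Characteristic polynomial: λ³ − 8λ² − 7λ + 47 = 0.
Substitute λ = y + (tr M)/3 = y + 2.666667 to remove the quadratic term: y³ + p·y + q = 0 with p = s − (tr M)²/3 = -28.333333 and q = −2(tr M)³/27 + (tr M)·s/3 − det M = -9.592593.
Three real roots ⇒ use the trigonometric (Viète) form: r = 2√(−p/3) = 6.146363, φ = arccos(3q/(p·r)) = arccos(0.165250) = 1.404785 rad.
y_k = r·cos(φ/3 − 2πk/3) for k = 0, 1, 2 gives y = 5.484733, -0.339949, -5.144784.
λ_k = y_k + 2.666667 gives λ = 8.1514, 2.3267, -2.4781 (check: the sum is 8.0000 = tr M).

Eigenvalues sorted in increasing order: [-2.4781, 2.3267, 8.1514].


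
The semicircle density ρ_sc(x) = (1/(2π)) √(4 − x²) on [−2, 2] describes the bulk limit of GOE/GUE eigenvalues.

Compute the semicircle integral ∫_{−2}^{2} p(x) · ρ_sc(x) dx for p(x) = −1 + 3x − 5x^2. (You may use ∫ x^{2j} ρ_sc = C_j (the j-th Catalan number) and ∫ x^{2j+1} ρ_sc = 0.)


Write p(x) = Σ a_i x^i, split into monomials and integrate each against ρ_sc separately.
Using ∫ x^{2j} ρ_sc = C_j = (1/(j+1)) C(2j, j) (Catalan numbers) and ∫ x^{2j+1} ρ_sc = 0 (odd monomials vanish by symmetry):
  i = 0 (even): a_0 · C_{0} = -1 · 1 = -1
  i = 1 (odd): ∫ x^1 ρ_sc = 0 (vanishes)
  i = 2 (even): a_2 · C_{1} = -5 · 1 = -5

Summing the contributions: ∫_{−2}^{2} p(x) ρ_sc(x) dx = (-1) + (-5) = -6.


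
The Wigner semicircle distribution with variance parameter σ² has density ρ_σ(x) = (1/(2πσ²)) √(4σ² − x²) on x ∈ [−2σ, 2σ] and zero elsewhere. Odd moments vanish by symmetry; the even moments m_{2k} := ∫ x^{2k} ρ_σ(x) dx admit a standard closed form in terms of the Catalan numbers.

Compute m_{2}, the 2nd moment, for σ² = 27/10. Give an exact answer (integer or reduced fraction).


By the scaled semicircle moment identity, m_{2k} = σ^{2k} · C_k with k = 1.
C_1 = (1/(k+1)) · C(2k, k) = (1/2) · C(2, 1) = (1/2) · 2 = 1.
σ^{2k} = (σ²)^k = (27/10)^1 = 27/10.

Therefore m_{2} = σ^{2} · C_1 = (27/10) · 1 = 27/10.


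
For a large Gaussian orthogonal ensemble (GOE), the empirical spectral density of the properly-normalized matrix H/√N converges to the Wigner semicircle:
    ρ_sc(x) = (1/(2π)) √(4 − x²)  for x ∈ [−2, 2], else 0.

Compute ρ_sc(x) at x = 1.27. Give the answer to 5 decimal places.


ρ_sc(x) = (1/(2π)) √(4 − x²). With x = 1.27:
  4 − x² = 4 − (1.27)² = 4 − 1.612900 = 2.387100.
  √(4 − x²) = 1.545024.
  1/(2π) = 0.159155.
  ρ_sc(1.27) = 0.159155 · 1.545024 = 0.245898.

Rounded to 5 decimal places: ρ_sc(1.27) ≈ 0.24590.


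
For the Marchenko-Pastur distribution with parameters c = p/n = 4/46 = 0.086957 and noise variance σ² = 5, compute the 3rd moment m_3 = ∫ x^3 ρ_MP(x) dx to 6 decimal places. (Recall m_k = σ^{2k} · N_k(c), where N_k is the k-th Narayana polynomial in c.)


E[X³] = σ⁶ (1 + 3c + c²) (third MP moment). With σ² = 5 (so σ⁶ = 125) and c = 4/46 = 0.086957: E[X³] = 125 · (1 + 3·0.086957 + (0.086957)²) = 125 · 1.268431.

So E[X^3] = 158.553875.


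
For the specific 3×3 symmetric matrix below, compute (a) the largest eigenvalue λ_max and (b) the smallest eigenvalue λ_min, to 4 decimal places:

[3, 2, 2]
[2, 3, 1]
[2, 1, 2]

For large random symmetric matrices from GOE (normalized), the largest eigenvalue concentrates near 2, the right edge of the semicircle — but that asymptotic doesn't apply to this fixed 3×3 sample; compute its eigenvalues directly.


Since M is real symmetric, all three eigenvalues are real; they are the roots of det(λI − M) = λ³ − (tr M) λ² + s λ − det M, where s is the sum of the principal 2×2 minors.
tr M = 3 + 3 + 2 = 8.
s = (3·3 − 2²) + (3·2 − 2²) + (3·2 − 1²) = 5 + 2 + 5 = 12.
det M (expand along row 1) = 3·5 − 2·2 + 2·(-4) = 3.
Characteristic polynomial: λ³ − 8λ² + 12λ − 3 = 0.
Substitute λ = y + (tr M)/3 = y + 2.666667 to remove the quadratic term: y³ + p·y + q = 0 with p = s − (tr M)²/3 = -9.333333 and q = −2(tr M)³/27 + (tr M)·s/3 − det M = -8.925926.
Three real roots ⇒ use the trigonometric (Viète) form: r = 2√(−p/3) = 3.527668, φ = arccos(3q/(p·r)) = arccos(0.813299) = 0.620997 rad.
y_k = r·cos(φ/3 − 2πk/3) for k = 0, 1, 2 gives y = 3.452360, -1.098294, -2.354066.
λ_k = y_k + 2.666667 gives λ = 6.1190, 1.5684, 0.3126 (check: the sum is 8.0000 = tr M).

Hence λ_max = 6.1190 and λ_min = 0.3126.


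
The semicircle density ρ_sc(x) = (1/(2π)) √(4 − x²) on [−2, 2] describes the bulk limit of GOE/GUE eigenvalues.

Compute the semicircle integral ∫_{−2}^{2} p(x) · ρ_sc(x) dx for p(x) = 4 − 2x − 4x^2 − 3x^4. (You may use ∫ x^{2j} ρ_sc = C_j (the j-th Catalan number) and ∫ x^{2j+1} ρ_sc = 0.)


Write p(x) = Σ a_i x^i, split into monomials and integrate each against ρ_sc separately.
Using ∫ x^{2j} ρ_sc = C_j = (1/(j+1)) C(2j, j) (Catalan numbers) and ∫ x^{2j+1} ρ_sc = 0 (odd monomials vanish by symmetry):
  i = 0 (even): a_0 · C_{0} = 4 · 1 = 4
  i = 1 (odd): ∫ x^1 ρ_sc = 0 (vanishes)
  i = 2 (even): a_2 · C_{1} = -4 · 1 = -4
  i = 4 (even): a_4 · C_{2} = -3 · 2 = -6

Summing the contributions: ∫_{−2}^{2} p(x) ρ_sc(x) dx = 4 + (-4) + (-6) = -6.


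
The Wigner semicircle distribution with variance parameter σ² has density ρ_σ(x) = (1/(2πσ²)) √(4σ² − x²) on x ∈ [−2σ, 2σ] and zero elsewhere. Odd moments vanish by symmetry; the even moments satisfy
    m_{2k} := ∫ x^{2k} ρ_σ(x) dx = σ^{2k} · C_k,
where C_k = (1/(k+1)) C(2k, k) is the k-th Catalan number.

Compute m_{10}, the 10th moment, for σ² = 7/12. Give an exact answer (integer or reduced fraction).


By the scaled semicircle moment identity, m_{2k} = σ^{2k} · C_k with k = 5.
C_5 = (1/(k+1)) · C(2k, k) = (1/6) · C(10, 5) = (1/6) · 252 = 42.
σ^{2k} = (σ²)^k = (7/12)^5 = 16807/248832.

Therefore m_{10} = σ^{10} · C_5 = (16807/248832) · 42 = 117649/41472.


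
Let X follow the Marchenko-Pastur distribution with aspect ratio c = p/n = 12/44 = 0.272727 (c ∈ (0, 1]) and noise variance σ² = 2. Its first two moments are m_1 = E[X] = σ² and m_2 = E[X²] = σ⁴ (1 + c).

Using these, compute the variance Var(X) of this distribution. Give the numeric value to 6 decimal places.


m_1 = E[X] = σ² = 2, so m_1² = 4.
m_2 = E[X²] = σ⁴ (1 + c) = 4 · (1 + 0.272727) = 4 · 1.272727 = 5.090909.
(Note m_2 − m_1² simplifies to c · σ⁴ = 0.272727 · 4.)

Var(X) = m_2 − m_1² = 5.090909 − 4 = 1.090909.


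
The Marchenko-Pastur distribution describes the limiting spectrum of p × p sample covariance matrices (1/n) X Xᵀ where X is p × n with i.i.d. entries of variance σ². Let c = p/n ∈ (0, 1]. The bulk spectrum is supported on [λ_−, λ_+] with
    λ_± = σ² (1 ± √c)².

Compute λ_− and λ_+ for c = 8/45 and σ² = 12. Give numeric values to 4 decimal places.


c = 8/45 = 0.177778; √c = 0.421637.
λ_− = σ² (1 − √c)² = 12 · (1 − 0.421637)² = 12 · (0.578363)² = 4.014045.
λ_+ = σ² (1 + √c)² = 12 · (1 + 0.421637)² = 12 · (1.421637)² = 24.252622.

Rounded to 4 decimal places: λ_− ≈ 4.0140, λ_+ ≈ 24.2526.


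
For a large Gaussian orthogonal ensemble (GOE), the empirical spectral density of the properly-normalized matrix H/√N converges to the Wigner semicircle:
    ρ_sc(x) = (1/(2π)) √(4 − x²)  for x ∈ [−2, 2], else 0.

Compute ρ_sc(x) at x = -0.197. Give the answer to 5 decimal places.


ρ_sc(x) = (1/(2π)) √(4 − x²). With x = -0.197:
  4 − x² = 4 − (-0.197)² = 4 − 0.038809 = 3.961191.
  √(4 − x²) = 1.990274.
  1/(2π) = 0.159155.
  ρ_sc(-0.197) = 0.159155 · 1.990274 = 0.316762.

Rounded to 5 decimal places: ρ_sc(-0.197) ≈ 0.31676.


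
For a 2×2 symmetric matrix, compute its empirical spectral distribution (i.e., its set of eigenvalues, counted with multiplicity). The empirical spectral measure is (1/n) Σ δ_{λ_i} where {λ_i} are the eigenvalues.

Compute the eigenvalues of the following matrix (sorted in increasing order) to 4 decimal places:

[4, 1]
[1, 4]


Since M is real symmetric, both eigenvalues are real; they are the roots of det(λI − M) = λ² − (tr M) λ + det M.
tr M = 4 + 4 = 8.
det M = 4·4 − 1² = 16 − 1 = 15.
Characteristic polynomial: λ² − 8λ + 15 = 0.
Discriminant Δ = (tr M)² − 4·det M = 64 − 60 = 4; √Δ = 2.000000.
λ = (tr M ± √Δ)/2 = (8 ± 2.000000)/2, giving (tr M − √Δ)/2 = 3.0000 and (tr M + √Δ)/2 = 5.0000.

Eigenvalues sorted in increasing order: [3.0000, 5.0000].


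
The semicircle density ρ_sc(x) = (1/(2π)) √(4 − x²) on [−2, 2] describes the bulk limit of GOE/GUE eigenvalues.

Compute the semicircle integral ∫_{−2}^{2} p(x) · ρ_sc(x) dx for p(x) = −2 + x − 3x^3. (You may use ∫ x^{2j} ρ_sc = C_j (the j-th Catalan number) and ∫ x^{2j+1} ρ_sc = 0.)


Write p(x) = Σ a_i x^i, split into monomials and integrate each against ρ_sc separately.
Using ∫ x^{2j} ρ_sc = C_j = (1/(j+1)) C(2j, j) (Catalan numbers) and ∫ x^{2j+1} ρ_sc = 0 (odd monomials vanish by symmetry):
  i = 0 (even): a_0 · C_{0} = -2 · 1 = -2
  i = 1 (odd): ∫ x^1 ρ_sc = 0 (vanishes)
  i = 3 (odd): ∫ x^3 ρ_sc = 0 (vanishes)

Summing the contributions: ∫_{−2}^{2} p(x) ρ_sc(x) dx = -2.


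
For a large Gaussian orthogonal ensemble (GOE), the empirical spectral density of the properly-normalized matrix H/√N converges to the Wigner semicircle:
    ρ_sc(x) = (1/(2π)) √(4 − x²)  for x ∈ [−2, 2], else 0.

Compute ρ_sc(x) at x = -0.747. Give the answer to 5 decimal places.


ρ_sc(x) = (1/(2π)) √(4 − x²). With x = -0.747:
  4 − x² = 4 − (-0.747)² = 4 − 0.558009 = 3.441991.
  √(4 − x²) = 1.855260.
  1/(2π) = 0.159155.
  ρ_sc(-0.747) = 0.159155 · 1.855260 = 0.295274.

Rounded to 5 decimal places: ρ_sc(-0.747) ≈ 0.29527.


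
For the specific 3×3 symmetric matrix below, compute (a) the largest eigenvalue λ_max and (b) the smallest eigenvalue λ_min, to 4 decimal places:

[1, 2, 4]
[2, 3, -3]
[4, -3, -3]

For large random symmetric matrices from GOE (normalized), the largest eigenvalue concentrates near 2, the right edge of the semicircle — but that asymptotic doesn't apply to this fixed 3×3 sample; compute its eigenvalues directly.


Since M is real symmetric, all three eigenvalues are real; they are the roots of det(λI − M) = λ³ − (tr M) λ² + s λ − det M, where s is the sum of the principal 2×2 minors.
tr M = 1 + 3 + (-3) = 1.
s = (1·3 − 2²) + (1·(-3) − 4²) + (3·(-3) − (-3)²) = -1 + (-19) + (-18) = -38.
det M (expand along row 1) = 1·(-18) − 2·6 + 4·(-18) = -102.
Characteristic polynomial: λ³ − λ² − 38λ + 102 = 0.
Substitute λ = y + (tr M)/3 = y + 0.333333 to remove the quadratic term: y³ + p·y + q = 0 with p = s − (tr M)²/3 = -38.333333 and q = −2(tr M)³/27 + (tr M)·s/3 − det M = 89.259259.
Three real roots ⇒ use the trigonometric (Viète) form: r = 2√(−p/3) = 7.149204, φ = arccos(3q/(p·r)) = arccos(-0.977103) = 2.927186 rad.
y_k = r·cos(φ/3 − 2πk/3) for k = 0, 1, 2 gives y = 4.007591, 3.123362, -7.130953.
λ_k = y_k + 0.333333 gives λ = 4.3409, 3.4567, -6.7976 (check: the sum is 1.0000 = tr M).

Hence λ_max = 4.3409 and λ_min = -6.7976.


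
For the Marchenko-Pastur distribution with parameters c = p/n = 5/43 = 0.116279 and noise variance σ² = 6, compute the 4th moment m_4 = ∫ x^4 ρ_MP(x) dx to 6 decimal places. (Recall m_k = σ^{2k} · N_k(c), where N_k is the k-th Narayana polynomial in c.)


E[X⁴] = σ⁸ (1 + 6c + 6c² + c³) (fourth MP moment). With σ² = 6 (so σ⁸ = 1296) and c = 5/43 = 0.116279: E[X⁴] = 1296 · (1 + 6·0.116279 + 6·(0.116279)² + (0.116279)³) = 1296 · 1.780372.

So E[X^4] = 2307.361515.
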